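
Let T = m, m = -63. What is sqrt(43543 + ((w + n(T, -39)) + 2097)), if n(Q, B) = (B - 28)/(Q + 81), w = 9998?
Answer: sqrt(2002834)/6 ≈ 235.87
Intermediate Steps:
T = -63
n(Q, B) = (-28 + B)/(81 + Q)
sqrt(43543 + ((w + n(T, -39)) + 2097)) = sqrt(43543 + ((9998 + (-28 - 39)/(81 - 63)) + 2097)) = sqrt(43543 + ((9998 - 67/18) + 2097)) = sqrt(43543 + (179897/18 + 2097)) = sqrt(43543 + 217643/18) = sqrt(1001417/18) = sqrt(2002834)/6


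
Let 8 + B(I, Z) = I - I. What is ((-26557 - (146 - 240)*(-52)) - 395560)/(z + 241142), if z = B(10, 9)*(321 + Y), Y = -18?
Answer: -427005/238718 ≈ -1.7887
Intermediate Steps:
B(I, Z) = -8 (B(I, Z) = -8 + (I - I) = -8 + 0 = -8)
z = -2424 (z = -8*(321 - 18) = -8*303 = -2424)
((-26557 - (146 - 240)*(-52)) - 395560)/(z + 241142) = ((-26557 - (146 - 240)*(-52)) - 395560)/(-2424 + 241142) = ((-26557 - (-94)*(-52)) - 395560)/238718 = ((-26557 - 1*4888) - 395560)*(1/238718) = ((-26557 - 4888) - 395560)*(1/238718) = (-31445 - 395560)*(1/238718) = -427005*1/238718 = -427005/238718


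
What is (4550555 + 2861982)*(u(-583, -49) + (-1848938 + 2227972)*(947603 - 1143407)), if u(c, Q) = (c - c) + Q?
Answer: -550131613722127745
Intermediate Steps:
u(c, Q) = Q (u(c, Q) = 0 + Q = Q)
(4550555 + 2861982)*(u(-583, -49) + (-1848938 + 2227972)*(947603 - 1143407)) = (4550555 + 2861982)*(-49 + (-1848938 + 2227972)*(947603 - 1143407)) = 7412537*(-49 + 379034*(-195804)) = 7412537*(-49 - 74216373336) = 7412537*(-74216373385) = -550131613722127745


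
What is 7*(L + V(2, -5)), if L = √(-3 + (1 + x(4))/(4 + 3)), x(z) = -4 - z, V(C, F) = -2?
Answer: -14 + 14*I ≈ -14.0 + 14.0*I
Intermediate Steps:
L = 2*I (L = √(-3 + (1 + (-4 - 1*4))/(4 + 3)) = √(-3 + (1 + (-4 - 4))/7) = √(-3 + (1 - 8)*(⅐)) = √(-3 - 7*⅐) = √(-3 - 1) = √(-4) = 2*I ≈ 2.0*I)
7*(L + V(2, -5)) = 7*(2*I - 2) = 7*(-2 + 2*I) = -14 + 14*I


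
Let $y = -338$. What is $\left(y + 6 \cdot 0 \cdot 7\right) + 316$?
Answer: $-22$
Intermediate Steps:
$\left(y + 6 \cdot 0 \cdot 7\right) + 316 = \left(-338 + 6 \cdot 0 \cdot 7\right) + 316 = \left(-338 + 0 \cdot 7\right) + 316 = \left(-338 + 0\right) + 316 = -338 + 316 = -22$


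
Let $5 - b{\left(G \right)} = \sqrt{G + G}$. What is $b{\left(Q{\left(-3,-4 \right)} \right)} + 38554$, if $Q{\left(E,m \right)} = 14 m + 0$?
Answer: $38559 - 4 i \sqrt{7} \approx 38559.0 - 10.583 i$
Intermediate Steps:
$Q{\left(E,m \right)} = 14 m$
$b{\left(G \right)} = 5 - \sqrt{2} \sqrt{G}$ ($b{\left(G \right)} = 5 - \sqrt{G + G} = 5 - \sqrt{2 G} = 5 - \sqrt{2} \sqrt{G}$)
$b{\left(Q{\left(-3,-4 \right)} \right)} + 38554 = \left(5 - \sqrt{2} \sqrt{14 \left(-4\right)}\right) + 38554 = \left(5 - \sqrt{2} \sqrt{-56}\right) + 38554 = \left(5 - \sqrt{2} \cdot 2 i \sqrt{14}\right) + 38554 = \left(5 - 4 i \sqrt{7}\right) + 38554 = 38559 - 4 i \sqrt{7}$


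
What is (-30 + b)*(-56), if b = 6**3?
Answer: -10416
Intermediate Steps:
b = 216
(-30 + b)*(-56) = (-30 + 216)*(-56) = 186*(-56) = -10416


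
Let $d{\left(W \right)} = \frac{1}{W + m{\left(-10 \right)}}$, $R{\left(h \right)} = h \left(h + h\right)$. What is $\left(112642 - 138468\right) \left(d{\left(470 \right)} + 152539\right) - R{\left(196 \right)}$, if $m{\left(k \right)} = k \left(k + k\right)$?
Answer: $- \frac{1319748943323}{335} \approx -3.9395 \cdot 10^{9}$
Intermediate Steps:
$R{\left(h \right)} = 2 h^{2}$ ($R{\left(h \right)} = h 2 h = 2 h^{2}$)
$m{\left(k \right)} = 2 k^{2}$ ($m{\left(k \right)} = k 2 k = 2 k^{2}$)
$d{\left(W \right)} = \frac{1}{200 + W}$ ($d{\left(W \right)} = \frac{1}{W + 2 \left(-10\right)^{2}} = \frac{1}{W + 2 \cdot 100} = \frac{1}{W + 200} = \frac{1}{200 + W}$)
$\left(112642 - 138468\right) \left(d{\left(470 \right)} + 152539\right) - R{\left(196 \right)} = \left(112642 - 138468\right) \left(\frac{1}{200 + 470} + 152539\right) - 2 \cdot 196^{2} = - 25826 \left(\frac{1}{670} + 152539\right) - 2 \cdot 38416 = - 25826 \left(\frac{1}{670} + 152539\right) - 76832 = \left(-25826\right) \frac{102201131}{670} - 76832 = - \frac{1319723204603}{335} - 76832 = - \frac{1319748943323}{335}$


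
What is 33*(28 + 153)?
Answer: 5973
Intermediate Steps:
33*(28 + 153) = 33*181 = 5973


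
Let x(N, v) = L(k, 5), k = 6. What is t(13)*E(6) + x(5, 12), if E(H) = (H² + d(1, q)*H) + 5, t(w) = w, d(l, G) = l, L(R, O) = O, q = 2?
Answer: 616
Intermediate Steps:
x(N, v) = 5
E(H) = 5 + H + H² (E(H) = (H² + 1*H) + 5 = (H² + H) + 5 = (H + H²) + 5 = 5 + H + H²)
t(13)*E(6) + x(5, 12) = 13*(5 + 6 + 6²) + 5 = 13*(5 + 6 + 36) + 5 = 13*47 + 5 = 611 + 5 = 616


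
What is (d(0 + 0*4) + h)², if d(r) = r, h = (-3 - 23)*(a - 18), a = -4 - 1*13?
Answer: 828100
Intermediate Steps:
a = -17 (a = -4 - 13 = -17)
h = 910 (h = (-3 - 23)*(-17 - 18) = -26*(-35) = 910)
(d(0 + 0*4) + h)² = ((0 + 0*4) + 910)² = ((0 + 0) + 910)² = (0 + 910)² = 910² = 828100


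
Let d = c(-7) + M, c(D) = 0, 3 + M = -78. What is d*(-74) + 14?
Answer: 6008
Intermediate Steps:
M = -81 (M = -3 - 78 = -81)
d = -81 (d = 0 - 81 = -81)
d*(-74) + 14 = -81*(-74) + 14 = 5994 + 14 = 6008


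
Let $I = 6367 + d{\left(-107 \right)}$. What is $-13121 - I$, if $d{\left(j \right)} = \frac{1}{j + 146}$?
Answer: $- \frac{760033}{39} \approx -19488.0$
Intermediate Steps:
$d{\left(j \right)} = \frac{1}{146 + j}$
$I = \frac{248314}{39}$ ($I = 6367 + \frac{1}{146 - 107} = 6367 + \frac{1}{39} = \frac{248314}{39} \approx 6367.0$)
$-13121 - I = -13121 - \frac{248314}{39} = - \frac{760033}{39}$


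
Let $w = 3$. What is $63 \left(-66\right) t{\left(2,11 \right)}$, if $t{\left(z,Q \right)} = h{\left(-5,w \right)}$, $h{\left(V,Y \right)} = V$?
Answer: $20790$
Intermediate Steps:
$t{\left(z,Q \right)} = -5$
$63 \left(-66\right) t{\left(2,11 \right)} = 63 \left(-66\right) \left(-5\right) = \left(-4158\right) \left(-5\right) = 20790$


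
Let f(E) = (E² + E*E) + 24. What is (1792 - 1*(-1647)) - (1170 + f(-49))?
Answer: -2557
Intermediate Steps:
f(E) = 24 + 2*E² (f(E) = (E² + E²) + 24 = 2*E² + 24 = 24 + 2*E²)
(1792 - 1*(-1647)) - (1170 + f(-49)) = (1792 - 1*(-1647)) - (1170 + (24 + 2*(-49)²)) = (1792 + 1647) - (1170 + (24 + 2*2401)) = 3439 - (1170 + (24 + 4802)) = 3439 - (1170 + 4826) = 3439 - 1*5996 = 3439 - 5996 = -2557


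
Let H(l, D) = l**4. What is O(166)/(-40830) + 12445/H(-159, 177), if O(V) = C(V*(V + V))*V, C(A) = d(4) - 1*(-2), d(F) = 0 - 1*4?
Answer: 35449824067/4349272579605 ≈ 0.0081507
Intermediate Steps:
d(F) = -4 (d(F) = 0 - 4 = -4)
C(A) = -2 (C(A) = -4 - 1*(-2) = -4 + 2 = -2)
O(V) = -2*V
O(166)/(-40830) + 12445/H(-159, 177) = -2*166/(-40830) + 12445/((-159)**4) = -332*(-1/40830) + 12445/639128961 = 166/20415 + 12445*(1/639128961) = 166/20415 + 12445/639128961 = 35449824067/4349272579605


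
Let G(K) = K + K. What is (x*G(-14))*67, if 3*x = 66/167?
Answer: -41272/167 ≈ -247.14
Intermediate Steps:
G(K) = 2*K
x = 22/167 (x = (66/167)/3 = (66*(1/167))/3 = (⅓)*(66/167) = 22/167 ≈ 0.13174)
(x*G(-14))*67 = (22*(2*(-14))/167)*67 = ((22/167)*(-28))*67 = -616/167*67 = -41272/167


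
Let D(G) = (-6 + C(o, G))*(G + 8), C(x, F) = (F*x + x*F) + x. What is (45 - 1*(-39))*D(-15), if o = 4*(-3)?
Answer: -201096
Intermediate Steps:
o = -12
C(x, F) = x + 2*F*x (C(x, F) = (F*x + F*x) + x = 2*F*x + x = x + 2*F*x)
D(G) = (-18 - 24*G)*(8 + G) (D(G) = (-6 - 12*(1 + 2*G))*(G + 8) = (-6 + (-12 - 24*G))*(8 + G) = (-18 - 24*G)*(8 + G))
(45 - 1*(-39))*D(-15) = (45 - 1*(-39))*(-144 - 210*(-15) - 24*(-15)**2) = (45 + 39)*(-144 + 3150 - 24*225) = 84*(-144 + 3150 - 5400) = 84*(-2394) = -201096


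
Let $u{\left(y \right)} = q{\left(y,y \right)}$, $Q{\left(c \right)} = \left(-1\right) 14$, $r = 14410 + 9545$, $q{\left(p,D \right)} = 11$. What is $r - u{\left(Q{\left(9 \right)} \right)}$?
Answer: $23944$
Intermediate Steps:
$r = 23955$
$Q{\left(c \right)} = -14$
$u{\left(y \right)} = 11$
$r - u{\left(Q{\left(9 \right)} \right)} = 23955 - 11 = 23944$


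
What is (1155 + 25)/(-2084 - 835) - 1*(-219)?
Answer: 638081/2919 ≈ 218.60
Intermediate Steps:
(1155 + 25)/(-2084 - 835) - 1*(-219) = 1180/(-2919) + 219 = 1180*(-1/2919) + 219 = -1180/2919 + 219 = 638081/2919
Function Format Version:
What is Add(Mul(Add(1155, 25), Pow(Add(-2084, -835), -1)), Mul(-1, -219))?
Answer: Rational(638081, 2919) ≈ 218.60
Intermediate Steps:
Add(Mul(Add(1155, 25), Pow(Add(-2084, -835), -1)), Mul(-1, -219)) = Add(Mul(1180, Pow(-2919, -1)), 219) = Add(Mul(1180, Rational(-1, 2919)), 219) = Add(Rational(-1180, 2919), 219) = Rational(638081, 2919)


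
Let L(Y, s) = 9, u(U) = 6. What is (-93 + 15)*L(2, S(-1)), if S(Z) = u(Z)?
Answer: -702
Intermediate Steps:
S(Z) = 6
(-93 + 15)*L(2, S(-1)) = (-93 + 15)*9 = -78*9 = -702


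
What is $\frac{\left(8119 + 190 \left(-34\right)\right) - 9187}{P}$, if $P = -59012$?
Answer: $\frac{1882}{14753} \approx 0.12757$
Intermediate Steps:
$\frac{\left(8119 + 190 \left(-34\right)\right) - 9187}{P} = \frac{\left(8119 + 190 \left(-34\right)\right) - 9187}{-59012} = \left(\left(8119 - 6460\right) - 9187\right) \left(- \frac{1}{59012}\right) = \left(1659 - 9187\right) \left(- \frac{1}{59012}\right) = \left(-7528\right) \left(- \frac{1}{59012}\right) = \frac{1882}{14753}$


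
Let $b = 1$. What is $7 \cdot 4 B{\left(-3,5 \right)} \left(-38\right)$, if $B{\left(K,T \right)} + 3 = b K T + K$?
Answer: $22344$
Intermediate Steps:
$B{\left(K,T \right)} = -3 + K + K T$ ($B{\left(K,T \right)} = -3 + \left(1 K T + K\right) = -3 + \left(K T + K\right) = -3 + \left(K + K T\right) = -3 + K + K T$)
$7 \cdot 4 B{\left(-3,5 \right)} \left(-38\right) = 7 \cdot 4 \left(-3 - 3 - 15\right) \left(-38\right) = 28 \left(-3 - 3 - 15\right) \left(-38\right) = 28 \left(-21\right) \left(-38\right) = \left(-588\right) \left(-38\right) = 22344$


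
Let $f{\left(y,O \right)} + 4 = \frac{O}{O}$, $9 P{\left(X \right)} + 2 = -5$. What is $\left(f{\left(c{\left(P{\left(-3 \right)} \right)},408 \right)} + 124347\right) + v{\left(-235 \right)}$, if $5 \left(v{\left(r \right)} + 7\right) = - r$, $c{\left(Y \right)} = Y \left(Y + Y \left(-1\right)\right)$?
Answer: $124384$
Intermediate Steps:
$P{\left(X \right)} = - \frac{7}{9}$ ($P{\left(X \right)} = - \frac{2}{9} + \frac{1}{9} \left(-5\right) = - \frac{2}{9} - \frac{5}{9} = - \frac{7}{9}$)
$c{\left(Y \right)} = 0$ ($c{\left(Y \right)} = Y \left(Y - Y\right) = Y 0 = 0$)
$v{\left(r \right)} = -7 - \frac{r}{5}$ ($v{\left(r \right)} = -7 + \frac{\left(-1\right) r}{5} = -7 - \frac{r}{5}$)
$f{\left(y,O \right)} = -3$ ($f{\left(y,O \right)} = -4 + \frac{O}{O} = -4 + 1 = -3$)
$\left(f{\left(c{\left(P{\left(-3 \right)} \right)},408 \right)} + 124347\right) + v{\left(-235 \right)} = \left(-3 + 124347\right) - -40 = 124344 + \left(-7 + 47\right) = 124344 + 40 = 124384$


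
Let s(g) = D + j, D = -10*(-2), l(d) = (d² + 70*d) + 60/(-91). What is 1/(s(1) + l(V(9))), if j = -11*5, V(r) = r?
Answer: 91/61456 ≈ 0.0014807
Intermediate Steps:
l(d) = -60/91 + d² + 70*d (l(d) = (d² + 70*d) + 60*(-1/91) = (d² + 70*d) - 60/91 = -60/91 + d² + 70*d)
j = -55
D = 20
s(g) = -35 (s(g) = 20 - 55 = -35)
1/(s(1) + l(V(9))) = 1/(-35 + (-60/91 + 9² + 70*9)) = 1/(-35 + (-60/91 + 81 + 630)) = 1/(-35 + 64641/91) = 1/(61456/91) = 91/61456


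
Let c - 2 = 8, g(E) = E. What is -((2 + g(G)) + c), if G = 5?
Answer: -17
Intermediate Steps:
c = 10 (c = 2 + 8 = 10)
-((2 + g(G)) + c) = -((2 + 5) + 10) = -(7 + 10) = -1*17 = -17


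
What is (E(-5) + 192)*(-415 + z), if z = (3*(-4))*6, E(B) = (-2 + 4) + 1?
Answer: -94965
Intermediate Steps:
E(B) = 3 (E(B) = 2 + 1 = 3)
z = -72 (z = -12*6 = -72)
(E(-5) + 192)*(-415 + z) = (3 + 192)*(-415 - 72) = 195*(-487) = -94965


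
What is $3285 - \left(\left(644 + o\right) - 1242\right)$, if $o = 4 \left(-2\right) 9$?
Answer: $3955$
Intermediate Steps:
$o = -72$ ($o = \left(-8\right) 9 = -72$)
$3285 - \left(\left(644 + o\right) - 1242\right) = 3285 - \left(\left(644 - 72\right) - 1242\right) = 3285 - \left(572 - 1242\right) = 3285 - -670 = 3285 + 670 = 3955$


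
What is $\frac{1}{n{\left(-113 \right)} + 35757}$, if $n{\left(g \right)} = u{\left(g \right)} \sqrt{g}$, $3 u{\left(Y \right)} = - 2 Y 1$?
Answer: $\frac{321813}{11512839029} - \frac{678 i \sqrt{113}}{11512839029} \approx 2.7953 \cdot 10^{-5} - 6.2602 \cdot 10^{-7} i$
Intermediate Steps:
$u{\left(Y \right)} = - \frac{2 Y}{3}$ ($u{\left(Y \right)} = \frac{- 2 Y 1}{3} = \frac{\left(-2\right) Y}{3} = - \frac{2 Y}{3}$)
$n{\left(g \right)} = - \frac{2 g^{\frac{3}{2}}}{3}$ ($n{\left(g \right)} = - \frac{2 g}{3} \sqrt{g} = - \frac{2 g^{\frac{3}{2}}}{3}$)
$\frac{1}{n{\left(-113 \right)} + 35757} = \frac{1}{- \frac{2 \left(-113\right)^{\frac{3}{2}}}{3} + 35757} = \frac{1}{- \frac{2 \left(- 113 i \sqrt{113}\right)}{3} + 35757} = \frac{1}{\frac{226 i \sqrt{113}}{3} + 35757} = \frac{1}{35757 + \frac{226 i \sqrt{113}}{3}}$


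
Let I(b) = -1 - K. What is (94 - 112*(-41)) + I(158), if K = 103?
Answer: 4582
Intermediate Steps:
I(b) = -104 (I(b) = -1 - 1*103 = -1 - 103 = -104)
(94 - 112*(-41)) + I(158) = (94 - 112*(-41)) - 104 = (94 + 4592) - 104 = 4686 - 104 = 4582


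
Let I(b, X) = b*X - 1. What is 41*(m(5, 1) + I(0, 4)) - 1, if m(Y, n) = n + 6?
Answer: 245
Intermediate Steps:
I(b, X) = -1 + X*b (I(b, X) = X*b - 1 = -1 + X*b)
m(Y, n) = 6 + n
41*(m(5, 1) + I(0, 4)) - 1 = 41*((6 + 1) + (-1 + 4*0)) - 1 = 41*(7 + (-1 + 0)) - 1 = 41*(7 - 1) - 1 = 41*6 - 1 = 246 - 1 = 245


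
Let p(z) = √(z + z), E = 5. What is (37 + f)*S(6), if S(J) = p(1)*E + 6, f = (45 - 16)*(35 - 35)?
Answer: 222 + 185*√2 ≈ 483.63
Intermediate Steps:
f = 0 (f = 29*0 = 0)
p(z) = √2*√z (p(z) = √(2*z) = √2*√z)
S(J) = 6 + 5*√2 (S(J) = (√2*√1)*5 + 6 = (√2*1)*5 + 6 = √2*5 + 6 = 5*√2 + 6 = 6 + 5*√2)
(37 + f)*S(6) = (37 + 0)*(6 + 5*√2) = 37*(6 + 5*√2) = 222 + 185*√2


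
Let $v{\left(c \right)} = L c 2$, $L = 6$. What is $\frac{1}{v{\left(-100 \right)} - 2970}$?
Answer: $- \frac{1}{4170} \approx -0.00023981$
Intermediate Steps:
$v{\left(c \right)} = 12 c$ ($v{\left(c \right)} = 6 c 2 = 12 c$)
$\frac{1}{v{\left(-100 \right)} - 2970} = \frac{1}{12 \left(-100\right) - 2970} = \frac{1}{-1200 - 2970} = \frac{1}{-4170} = - \frac{1}{4170}$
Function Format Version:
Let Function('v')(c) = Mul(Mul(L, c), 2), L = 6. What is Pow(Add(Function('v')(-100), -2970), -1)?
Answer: Rational(-1, 4170) ≈ -0.00023981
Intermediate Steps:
Function('v')(c) = Mul(12, c) (Function('v')(c) = Mul(Mul(6, c), 2) = Mul(12, c))
Pow(Add(Function('v')(-100), -2970), -1) = Pow(Add(Mul(12, -100), -2970), -1) = Pow(Add(-1200, -2970), -1) = Pow(-4170, -1) = Rational(-1, 4170)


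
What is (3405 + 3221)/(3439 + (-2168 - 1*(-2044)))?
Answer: 6626/3315 ≈ 1.9988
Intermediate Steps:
(3405 + 3221)/(3439 + (-2168 - 1*(-2044))) = 6626/(3439 + (-2168 + 2044)) = 6626/(3439 - 124) = 6626/3315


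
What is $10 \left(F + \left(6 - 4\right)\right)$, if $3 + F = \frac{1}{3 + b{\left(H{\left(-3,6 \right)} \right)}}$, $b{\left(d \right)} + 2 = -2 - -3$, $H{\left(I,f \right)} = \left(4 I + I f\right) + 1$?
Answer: $-5$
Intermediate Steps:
$H{\left(I,f \right)} = 1 + 4 I + I f$
$b{\left(d \right)} = -1$ ($b{\left(d \right)} = -2 - -1 = -2 + \left(-2 + 3\right) = -2 + 1 = -1$)
$F = - \frac{5}{2}$ ($F = -3 + \frac{1}{3 - 1} = -3 + \frac{1}{2} = - \frac{5}{2} \approx -2.5$)
$10 \left(F + \left(6 - 4\right)\right) = 10 \left(- \frac{5}{2} + \left(6 - 4\right)\right) = 10 \left(- \frac{5}{2} + 2\right) = 10 \left(- \frac{1}{2}\right) = -5$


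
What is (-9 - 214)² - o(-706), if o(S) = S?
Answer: 50435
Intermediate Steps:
(-9 - 214)² - o(-706) = (-9 - 214)² - 1*(-706) = (-223)² + 706 = 49729 + 706 = 50435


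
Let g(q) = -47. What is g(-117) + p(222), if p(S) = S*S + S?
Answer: 49459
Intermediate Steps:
p(S) = S + S² (p(S) = S² + S = S + S²)
g(-117) + p(222) = -47 + 222*(1 + 222) = -47 + 222*223 = -47 + 49506 = 49459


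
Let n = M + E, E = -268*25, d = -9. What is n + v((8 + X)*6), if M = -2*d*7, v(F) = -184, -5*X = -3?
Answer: -6758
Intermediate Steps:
X = 3/5 (X = -1/5*(-3) = 3/5 ≈ 0.60000)
E = -6700
M = 126 (M = -2*(-9)*7 = 18*7 = 126)
n = -6574 (n = 126 - 6700 = -6574)
n + v((8 + X)*6) = -6574 - 184 = -6758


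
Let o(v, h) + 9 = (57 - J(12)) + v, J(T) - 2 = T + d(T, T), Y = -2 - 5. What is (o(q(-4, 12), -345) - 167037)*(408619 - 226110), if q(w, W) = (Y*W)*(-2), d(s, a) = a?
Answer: -30451079123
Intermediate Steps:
Y = -7
J(T) = 2 + 2*T (J(T) = 2 + (T + T) = 2 + 2*T)
q(w, W) = 14*W (q(w, W) = -7*W*(-2) = 14*W)
o(v, h) = 22 + v (o(v, h) = -9 + ((57 - (2 + 2*12)) + v) = -9 + ((57 - (2 + 24)) + v) = -9 + ((57 - 1*26) + v) = -9 + ((57 - 26) + v) = -9 + (31 + v) = 22 + v)
(o(q(-4, 12), -345) - 167037)*(408619 - 226110) = ((22 + 14*12) - 167037)*(408619 - 226110) = ((22 + 168) - 167037)*182509 = (190 - 167037)*182509 = -166847*182509 = -30451079123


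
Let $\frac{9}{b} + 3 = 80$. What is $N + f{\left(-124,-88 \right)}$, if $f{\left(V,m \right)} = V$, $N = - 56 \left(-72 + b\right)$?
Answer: $\frac{42916}{11} \approx 3901.5$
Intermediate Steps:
$b = \frac{9}{77}$ ($b = \frac{9}{-3 + 80} = \frac{9}{77} \approx 0.11688$)
$N = \frac{44280}{11}$ ($N = - 56 \left(-72 + \frac{9}{77}\right) = \left(-56\right) \left(- \frac{5535}{77}\right) = \frac{44280}{11} \approx 4025.5$)
$N + f{\left(-124,-88 \right)} = \frac{44280}{11} - 124 = \frac{42916}{11}$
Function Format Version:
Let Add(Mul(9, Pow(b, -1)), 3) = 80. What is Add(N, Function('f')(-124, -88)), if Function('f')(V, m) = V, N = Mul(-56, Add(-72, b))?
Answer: Rational(42916, 11) ≈ 3901.5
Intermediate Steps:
b = Rational(9, 77) (b = Mul(9, Pow(Add(-3, 80), -1)) = Mul(9, Pow(77, -1)) = Mul(9, Rational(1, 77)) = Rational(9, 77) ≈ 0.11688)
N = Rational(44280, 11) (N = Mul(-56, Add(-72, Rational(9, 77))) = Mul(-56, Rational(-5535, 77)) = Rational(44280, 11) ≈ 4025.5)
Add(N, Function('f')(-124, -88)) = Add(Rational(44280, 11), -124) = Rational(42916, 11)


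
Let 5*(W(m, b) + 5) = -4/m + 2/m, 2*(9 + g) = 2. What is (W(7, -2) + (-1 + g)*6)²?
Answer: 4272489/1225 ≈ 3487.7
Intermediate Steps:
g = -8 (g = -9 + (½)*2 = -9 + 1 = -8)
W(m, b) = -5 - 2/(5*m) (W(m, b) = -5 + (-4/m + 2/m)/5 = -5 + (-2/m)/5 = -5 - 2/(5*m))
(W(7, -2) + (-1 + g)*6)² = ((-5 - ⅖/7) + (-1 - 8)*6)² = ((-5 - ⅖*⅐) - 9*6)² = ((-5 - 2/35) - 54)² = (-177/35 - 54)² = (-2067/35)² = 4272489/1225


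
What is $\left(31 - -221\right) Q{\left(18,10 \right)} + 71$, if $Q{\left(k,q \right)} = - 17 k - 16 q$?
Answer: $-117361$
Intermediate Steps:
$\left(31 - -221\right) Q{\left(18,10 \right)} + 71 = \left(31 - -221\right) \left(\left(-17\right) 18 - 160\right) + 71 = \left(31 + 221\right) \left(-306 - 160\right) + 71 = 252 \left(-466\right) + 71 = -117432 + 71 = -117361$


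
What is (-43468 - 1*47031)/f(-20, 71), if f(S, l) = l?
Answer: -90499/71 ≈ -1274.6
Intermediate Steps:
(-43468 - 1*47031)/f(-20, 71) = (-43468 - 1*47031)/71 = (-43468 - 47031)*(1/71) = -90499*1/71 = -90499/71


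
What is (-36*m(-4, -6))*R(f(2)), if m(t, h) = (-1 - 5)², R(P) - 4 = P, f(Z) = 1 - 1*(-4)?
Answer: -11664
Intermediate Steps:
f(Z) = 5 (f(Z) = 1 + 4 = 5)
R(P) = 4 + P
m(t, h) = 36 (m(t, h) = (-6)² = 36)
(-36*m(-4, -6))*R(f(2)) = (-36*36)*(4 + 5) = -1296*9 = -11664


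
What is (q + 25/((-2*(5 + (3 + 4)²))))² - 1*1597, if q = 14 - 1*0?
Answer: -16416239/11664 ≈ -1407.4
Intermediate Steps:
q = 14 (q = 14 + 0 = 14)
(q + 25/((-2*(5 + (3 + 4)²))))² - 1*1597 = (14 + 25/((-2*(5 + (3 + 4)²))))² - 1*1597 = (14 + 25/((-2*(5 + 7²))))² - 1597 = (14 + 25/((-2*(5 + 49))))² - 1597 = (14 + 25/((-2*54)))² - 1597 = (14 + 25/(-108))² - 1597 = (14 + 25*(-1/108))² - 1597 = (14 - 25/108)² - 1597 = (1487/108)² - 1597 = 2211169/11664 - 1597 = -16416239/11664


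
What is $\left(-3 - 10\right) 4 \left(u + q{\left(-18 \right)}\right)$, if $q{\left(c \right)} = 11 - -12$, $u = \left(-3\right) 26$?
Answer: $2860$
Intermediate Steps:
$u = -78$
$q{\left(c \right)} = 23$ ($q{\left(c \right)} = 11 + 12 = 23$)
$\left(-3 - 10\right) 4 \left(u + q{\left(-18 \right)}\right) = \left(-3 - 10\right) 4 \left(-78 + 23\right) = \left(-13\right) 4 \left(-55\right) = \left(-52\right) \left(-55\right) = 2860$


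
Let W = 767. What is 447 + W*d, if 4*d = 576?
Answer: 110895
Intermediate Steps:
d = 144 (d = (1/4)*576 = 144)
447 + W*d = 447 + 767*144 = 447 + 110448 = 110895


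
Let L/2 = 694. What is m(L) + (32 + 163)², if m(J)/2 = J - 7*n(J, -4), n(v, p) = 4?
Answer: 40745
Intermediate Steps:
L = 1388 (L = 2*694 = 1388)
m(J) = -56 + 2*J (m(J) = 2*(J - 7*4) = 2*(J - 28) = 2*(-28 + J) = -56 + 2*J)
m(L) + (32 + 163)² = (-56 + 2*1388) + (32 + 163)² = (-56 + 2776) + 195² = 2720 + 38025 = 40745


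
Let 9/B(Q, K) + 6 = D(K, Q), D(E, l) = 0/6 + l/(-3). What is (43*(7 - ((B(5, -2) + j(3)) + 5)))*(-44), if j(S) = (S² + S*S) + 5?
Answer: 862752/23 ≈ 37511.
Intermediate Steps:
D(E, l) = -l/3 (D(E, l) = 0*(⅙) + l*(-⅓) = 0 - l/3 = -l/3)
j(S) = 5 + 2*S² (j(S) = (S² + S²) + 5 = 2*S² + 5 = 5 + 2*S²)
B(Q, K) = 9/(-6 - Q/3)
(43*(7 - ((B(5, -2) + j(3)) + 5)))*(-44) = (43*(7 - ((-27/(18 + 5) + (5 + 2*3²)) + 5)))*(-44) = (43*(7 - ((-27/23 + (5 + 2*9)) + 5)))*(-44) = (43*(7 - ((-27*1/23 + (5 + 18)) + 5)))*(-44) = (43*(7 - ((-27/23 + 23) + 5)))*(-44) = (43*(7 - (502/23 + 5)))*(-44) = (43*(7 - 1*617/23))*(-44) = (43*(7 - 617/23))*(-44) = (43*(-456/23))*(-44) = -19608/23*(-44) = 862752/23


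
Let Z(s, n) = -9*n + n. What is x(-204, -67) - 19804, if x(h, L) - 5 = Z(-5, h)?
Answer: -18167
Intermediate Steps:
Z(s, n) = -8*n
x(h, L) = 5 - 8*h
x(-204, -67) - 19804 = (5 - 8*(-204)) - 19804 = (5 + 1632) - 19804 = 1637 - 19804 = -18167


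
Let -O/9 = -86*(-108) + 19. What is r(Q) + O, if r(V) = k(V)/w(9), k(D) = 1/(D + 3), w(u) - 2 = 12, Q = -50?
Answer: -55116055/658 ≈ -83763.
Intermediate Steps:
O = -83763 (O = -9*(-86*(-108) + 19) = -9*(9288 + 19) = -9*9307 = -83763)
w(u) = 14 (w(u) = 2 + 12 = 14)
k(D) = 1/(3 + D)
r(V) = 1/(14*(3 + V)) (r(V) = 1/((3 + V)*14) = (1/14)/(3 + V) = 1/(14*(3 + V)))
r(Q) + O = 1/(14*(3 - 50)) - 83763 = (1/14)/(-47) - 83763 = (1/14)*(-1/47) - 83763 = -1/658 - 83763 = -55116055/658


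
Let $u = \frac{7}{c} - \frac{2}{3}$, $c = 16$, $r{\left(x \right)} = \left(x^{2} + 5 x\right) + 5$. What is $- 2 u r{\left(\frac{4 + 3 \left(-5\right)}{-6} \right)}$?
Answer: $\frac{6941}{864} \approx 8.0336$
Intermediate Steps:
$r{\left(x \right)} = 5 + x^{2} + 5 x$
$u = - \frac{11}{48}$ ($u = \frac{7}{16} - \frac{2}{3} = - \frac{11}{48} \approx -0.22917$)
$- 2 u r{\left(\frac{4 + 3 \left(-5\right)}{-6} \right)} = \left(-2\right) \left(- \frac{11}{48}\right) \left(5 + \left(\frac{4 + 3 \left(-5\right)}{-6}\right)^{2} + 5 \frac{4 + 3 \left(-5\right)}{-6}\right) = \frac{11 \left(5 + \left(\left(4 - 15\right) \left(- \frac{1}{6}\right)\right)^{2} + 5 \left(4 - 15\right) \left(- \frac{1}{6}\right)\right)}{24} = \frac{11 \left(5 + \left(\left(-11\right) \left(- \frac{1}{6}\right)\right)^{2} + 5 \left(\left(-11\right) \left(- \frac{1}{6}\right)\right)\right)}{24} = \frac{11 \left(5 + \left(\frac{11}{6}\right)^{2} + 5 \cdot \frac{11}{6}\right)}{24} = \frac{11 \left(5 + \frac{121}{36} + \frac{55}{6}\right)}{24} = \frac{11}{24} \cdot \frac{631}{36} = \frac{6941}{864}$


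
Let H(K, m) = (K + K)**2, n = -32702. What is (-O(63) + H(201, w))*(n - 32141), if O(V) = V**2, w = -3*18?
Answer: -10221526305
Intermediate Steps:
w = -54
H(K, m) = 4*K**2 (H(K, m) = (2*K)**2 = 4*K**2)
(-O(63) + H(201, w))*(n - 32141) = (-1*63**2 + 4*201**2)*(-32702 - 32141) = (-1*3969 + 4*40401)*(-64843) = (-3969 + 161604)*(-64843) = 157635*(-64843) = -10221526305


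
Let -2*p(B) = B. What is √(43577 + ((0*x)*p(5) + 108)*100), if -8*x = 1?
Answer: √54377 ≈ 233.19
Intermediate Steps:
x = -⅛ (x = -⅛*1 = -⅛ ≈ -0.12500)
p(B) = -B/2
√(43577 + ((0*x)*p(5) + 108)*100) = √(43577 + ((0*(-⅛))*(-½*5) + 108)*100) = √(43577 + (0*(-5/2) + 108)*100) = √(43577 + (0 + 108)*100) = √(43577 + 108*100) = √(43577 + 10800) = √54377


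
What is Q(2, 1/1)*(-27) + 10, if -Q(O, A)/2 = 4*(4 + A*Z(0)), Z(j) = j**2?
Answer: 874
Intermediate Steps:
Q(O, A) = -32 (Q(O, A) = -8*(4 + A*0**2) = -8*(4 + A*0) = -8*(4 + 0) = -8*4 = -2*16 = -32)
Q(2, 1/1)*(-27) + 10 = -32*(-27) + 10 = 864 + 10 = 874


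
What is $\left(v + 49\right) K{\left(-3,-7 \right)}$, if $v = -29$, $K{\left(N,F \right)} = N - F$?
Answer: $80$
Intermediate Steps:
$\left(v + 49\right) K{\left(-3,-7 \right)} = \left(-29 + 49\right) \left(-3 - -7\right) = 20 \left(-3 + 7\right) = 20 \cdot 4 = 80$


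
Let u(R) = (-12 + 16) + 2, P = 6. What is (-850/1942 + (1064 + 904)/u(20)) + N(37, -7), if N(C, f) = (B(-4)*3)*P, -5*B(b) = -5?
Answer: 335541/971 ≈ 345.56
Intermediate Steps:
B(b) = 1 (B(b) = -1/5*(-5) = 1)
N(C, f) = 18 (N(C, f) = (1*3)*6 = 3*6 = 18)
u(R) = 6 (u(R) = 4 + 2 = 6)
(-850/1942 + (1064 + 904)/u(20)) + N(37, -7) = (-850/1942 + (1064 + 904)/6) + 18 = (-850*1/1942 + 1968*(1/6)) + 18 = (-425/971 + 328) + 18 = 318063/971 + 18 = 335541/971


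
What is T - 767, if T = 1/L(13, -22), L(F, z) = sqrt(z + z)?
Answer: -767 - I*sqrt(11)/22 ≈ -767.0 - 0.15076*I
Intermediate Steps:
L(F, z) = sqrt(2)*sqrt(z) (L(F, z) = sqrt(2*z) = sqrt(2)*sqrt(z))
T = -I*sqrt(11)/22 (T = 1/(sqrt(2)*sqrt(-22)) = 1/(sqrt(2)*(I*sqrt(22))) = 1/(2*I*sqrt(11)) = -I*sqrt(11)/22 ≈ -0.15076*I)
T - 767 = -I*sqrt(11)/22 - 767 = -767 - I*sqrt(11)/22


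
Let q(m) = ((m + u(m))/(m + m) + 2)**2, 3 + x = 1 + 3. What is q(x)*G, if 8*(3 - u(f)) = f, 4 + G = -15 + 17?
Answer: -3969/128 ≈ -31.008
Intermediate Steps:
G = -2 (G = -4 + (-15 + 17) = -4 + 2 = -2)
x = 1 (x = -3 + (1 + 3) = -3 + 4 = 1)
u(f) = 3 - f/8
q(m) = (2 + (3 + 7*m/8)/(2*m))**2 (q(m) = ((m + (3 - m/8))/(m + m) + 2)**2 = ((3 + 7*m/8)/((2*m)) + 2)**2 = ((3 + 7*m/8)*(1/(2*m)) + 2)**2 = ((3 + 7*m/8)/(2*m) + 2)**2 = (2 + (3 + 7*m/8)/(2*m))**2)
q(x)*G = ((9/256)*(8 + 13*1)**2/1**2)*(-2) = ((9/256)*1*(8 + 13)**2)*(-2) = ((9/256)*1*21**2)*(-2) = ((9/256)*1*441)*(-2) = (3969/256)*(-2) = -3969/128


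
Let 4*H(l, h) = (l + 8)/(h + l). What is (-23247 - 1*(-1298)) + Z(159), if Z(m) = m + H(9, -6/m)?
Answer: -41400099/1900 ≈ -21790.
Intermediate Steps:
H(l, h) = (8 + l)/(4*(h + l)) (H(l, h) = ((l + 8)/(h + l))/4 = ((8 + l)/(h + l))/4 = (8 + l)/(4*(h + l)))
Z(m) = m + 17/(4*(9 - 6/m)) (Z(m) = m + (2 + (¼)*9)/(-6/m + 9) = m + (2 + 9/4)/(9 - 6/m) = m + (17/4)/(9 - 6/m) = m + 17/(4*(9 - 6/m)))
(-23247 - 1*(-1298)) + Z(159) = (-23247 - 1*(-1298)) + (1/12)*159*(-7 + 36*159)/(-2 + 3*159) = (-23247 + 1298) + (1/12)*159*(-7 + 5724)/(-2 + 477) = -21949 + (1/12)*159*5717/475 = -21949 + (1/12)*159*(1/475)*5717 = -21949 + 303001/1900 = -41400099/1900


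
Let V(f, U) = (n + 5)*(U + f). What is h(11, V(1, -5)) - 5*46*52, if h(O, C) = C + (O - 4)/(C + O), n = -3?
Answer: -35897/3 ≈ -11966.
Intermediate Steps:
V(f, U) = 2*U + 2*f (V(f, U) = (-3 + 5)*(U + f) = 2*(U + f) = 2*U + 2*f)
h(O, C) = C + (-4 + O)/(C + O)
h(11, V(1, -5)) - 5*46*52 = (-4 + 11 + (2*(-5) + 2*1)**2 + (2*(-5) + 2*1)*11)/((2*(-5) + 2*1) + 11) - 5*46*52 = (-4 + 11 + (-10 + 2)**2 + (-10 + 2)*11)/((-10 + 2) + 11) - 230*52 = (-4 + 11 + (-8)**2 - 8*11)/(-8 + 11) - 11960 = (-4 + 11 + 64 - 88)/3 - 11960 = (1/3)*(-17) - 11960 = -17/3 - 11960 = -35897/3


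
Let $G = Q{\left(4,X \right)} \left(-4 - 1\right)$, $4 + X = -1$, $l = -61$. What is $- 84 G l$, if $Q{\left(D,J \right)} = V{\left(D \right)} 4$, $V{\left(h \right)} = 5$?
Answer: $-512400$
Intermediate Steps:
$X = -5$ ($X = -4 - 1 = -5$)
$Q{\left(D,J \right)} = 20$ ($Q{\left(D,J \right)} = 5 \cdot 4 = 20$)
$G = -100$ ($G = 20 \left(-4 - 1\right) = 20 \left(-5\right) = -100$)
$- 84 G l = \left(-84\right) \left(-100\right) \left(-61\right) = 8400 \left(-61\right) = -512400$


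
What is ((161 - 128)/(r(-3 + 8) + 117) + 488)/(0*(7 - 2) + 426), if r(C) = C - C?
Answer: 19043/16614 ≈ 1.1462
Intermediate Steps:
r(C) = 0
((161 - 128)/(r(-3 + 8) + 117) + 488)/(0*(7 - 2) + 426) = ((161 - 128)/(0 + 117) + 488)/(0*(7 - 2) + 426) = (33/117 + 488)/(0*5 + 426) = (33*(1/117) + 488)/(0 + 426) = (11/39 + 488)/426 = (19043/39)*(1/426) = 19043/16614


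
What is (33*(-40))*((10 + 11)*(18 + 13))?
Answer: -859320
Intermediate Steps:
(33*(-40))*((10 + 11)*(18 + 13)) = -27720*31 = -1320*651 = -859320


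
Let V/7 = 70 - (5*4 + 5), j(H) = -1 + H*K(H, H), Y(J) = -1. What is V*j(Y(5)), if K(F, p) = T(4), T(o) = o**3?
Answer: -20475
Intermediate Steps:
K(F, p) = 64 (K(F, p) = 4**3 = 64)
j(H) = -1 + 64*H (j(H) = -1 + H*64 = -1 + 64*H)
V = 315 (V = 7*(70 - (5*4 + 5)) = 7*(70 - (20 + 5)) = 7*(70 - 1*25) = 7*(70 - 25) = 7*45 = 315)
V*j(Y(5)) = 315*(-1 + 64*(-1)) = 315*(-1 - 64) = 315*(-65) = -20475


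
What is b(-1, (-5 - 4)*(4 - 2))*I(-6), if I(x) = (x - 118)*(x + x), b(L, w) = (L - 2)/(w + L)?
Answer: 4464/19 ≈ 234.95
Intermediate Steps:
b(L, w) = (-2 + L)/(L + w)
I(x) = 2*x*(-118 + x) (I(x) = (-118 + x)*(2*x) = 2*x*(-118 + x))
b(-1, (-5 - 4)*(4 - 2))*I(-6) = ((-2 - 1)/(-1 + (-5 - 4)*(4 - 2)))*(2*(-6)*(-118 - 6)) = (-3/(-1 - 9*2))*(2*(-6)*(-124)) = (-3/(-1 - 18))*1488 = (-3/(-19))*1488 = -1/19*(-3)*1488 = (3/19)*1488 = 4464/19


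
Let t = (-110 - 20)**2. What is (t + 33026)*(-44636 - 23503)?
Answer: -3401907714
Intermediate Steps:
t = 16900 (t = (-130)**2 = 16900)
(t + 33026)*(-44636 - 23503) = (16900 + 33026)*(-44636 - 23503) = 49926*(-68139) = -3401907714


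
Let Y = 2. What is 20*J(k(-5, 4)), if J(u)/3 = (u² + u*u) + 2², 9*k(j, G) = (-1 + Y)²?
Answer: 6520/27 ≈ 241.48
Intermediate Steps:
k(j, G) = ⅑ (k(j, G) = (-1 + 2)²/9 = (⅑)*1² = (⅑)*1 = ⅑)
J(u) = 12 + 6*u² (J(u) = 3*((u² + u*u) + 2²) = 3*((u² + u²) + 4) = 3*(2*u² + 4) = 3*(4 + 2*u²) = 12 + 6*u²)
20*J(k(-5, 4)) = 20*(12 + 6*(⅑)²) = 20*(12 + 6*(1/81)) = 20*(12 + 2/27) = 20*(326/27) = 6520/27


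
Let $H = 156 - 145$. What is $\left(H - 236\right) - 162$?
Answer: $-387$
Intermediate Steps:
$H = 11$
$\left(H - 236\right) - 162 = \left(11 - 236\right) - 162 = -225 - 162 = -387$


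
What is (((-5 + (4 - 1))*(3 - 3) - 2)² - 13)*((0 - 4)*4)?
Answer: 144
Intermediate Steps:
(((-5 + (4 - 1))*(3 - 3) - 2)² - 13)*((0 - 4)*4) = (((-5 + 3)*0 - 2)² - 13)*(-4*4) = ((-2*0 - 2)² - 13)*(-16) = ((0 - 2)² - 13)*(-16) = ((-2)² - 13)*(-16) = (4 - 13)*(-16) = -9*(-16) = 144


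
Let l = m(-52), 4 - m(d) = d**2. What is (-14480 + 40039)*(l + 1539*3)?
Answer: 48996603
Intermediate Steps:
m(d) = 4 - d**2
l = -2700 (l = 4 - 1*(-52)**2 = 4 - 1*2704 = 4 - 2704 = -2700)
(-14480 + 40039)*(l + 1539*3) = (-14480 + 40039)*(-2700 + 1539*3) = 25559*(-2700 + 4617) = 25559*1917 = 48996603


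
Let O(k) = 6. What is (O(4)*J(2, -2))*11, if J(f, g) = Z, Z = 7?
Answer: 462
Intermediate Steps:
J(f, g) = 7
(O(4)*J(2, -2))*11 = (6*7)*11 = 42*11 = 462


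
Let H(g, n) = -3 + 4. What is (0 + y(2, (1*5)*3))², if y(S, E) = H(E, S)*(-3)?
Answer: 9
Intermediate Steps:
H(g, n) = 1
y(S, E) = -3 (y(S, E) = 1*(-3) = -3)
(0 + y(2, (1*5)*3))² = (0 - 3)² = (-3)² = 9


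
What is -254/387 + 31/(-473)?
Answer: -3073/4257 ≈ -0.72187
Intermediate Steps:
-254/387 + 31/(-473) = -254*1/387 + 31*(-1/473) = -254/387 - 31/473 = -3073/4257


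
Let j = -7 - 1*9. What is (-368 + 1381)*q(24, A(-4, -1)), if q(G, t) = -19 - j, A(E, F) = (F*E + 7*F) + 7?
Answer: -3039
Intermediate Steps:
j = -16 (j = -7 - 9 = -16)
A(E, F) = 7 + 7*F + E*F (A(E, F) = (E*F + 7*F) + 7 = (7*F + E*F) + 7 = 7 + 7*F + E*F)
q(G, t) = -3 (q(G, t) = -19 - 1*(-16) = -19 + 16 = -3)
(-368 + 1381)*q(24, A(-4, -1)) = (-368 + 1381)*(-3) = 1013*(-3) = -3039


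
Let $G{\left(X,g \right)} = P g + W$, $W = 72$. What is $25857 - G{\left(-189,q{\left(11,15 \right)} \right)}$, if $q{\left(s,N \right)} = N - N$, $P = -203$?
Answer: $25785$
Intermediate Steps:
$q{\left(s,N \right)} = 0$
$G{\left(X,g \right)} = 72 - 203 g$ ($G{\left(X,g \right)} = - 203 g + 72 = 72 - 203 g$)
$25857 - G{\left(-189,q{\left(11,15 \right)} \right)} = 25857 - \left(72 - 0\right) = 25857 - \left(72 + 0\right) = 25857 - 72 = 25785$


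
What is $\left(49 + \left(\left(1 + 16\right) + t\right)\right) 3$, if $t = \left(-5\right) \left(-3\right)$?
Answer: $243$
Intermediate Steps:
$t = 15$
$\left(49 + \left(\left(1 + 16\right) + t\right)\right) 3 = \left(49 + \left(\left(1 + 16\right) + 15\right)\right) 3 = \left(49 + \left(17 + 15\right)\right) 3 = \left(49 + 32\right) 3 = 81 \cdot 3 = 243$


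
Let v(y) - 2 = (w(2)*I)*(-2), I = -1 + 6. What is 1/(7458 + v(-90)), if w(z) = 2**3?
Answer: 1/7380 ≈ 0.00013550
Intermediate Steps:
w(z) = 8
I = 5
v(y) = -78 (v(y) = 2 + (8*5)*(-2) = 2 + 40*(-2) = 2 - 80 = -78)
1/(7458 + v(-90)) = 1/(7458 - 78) = 1/7380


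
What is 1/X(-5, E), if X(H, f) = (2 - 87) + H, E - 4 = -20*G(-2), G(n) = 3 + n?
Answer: -1/90 ≈ -0.011111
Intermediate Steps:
E = -16 (E = 4 - 20*(3 - 2) = 4 - 20*1 = 4 - 20 = -16)
X(H, f) = -85 + H
1/X(-5, E) = 1/(-85 - 5) = 1/(-90) = -1/90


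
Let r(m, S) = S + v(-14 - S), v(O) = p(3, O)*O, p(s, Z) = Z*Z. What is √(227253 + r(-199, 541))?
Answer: I*√170726081 ≈ 13066.0*I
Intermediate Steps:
p(s, Z) = Z²
v(O) = O³ (v(O) = O²*O = O³)
r(m, S) = S + (-14 - S)³
√(227253 + r(-199, 541)) = √(227253 + (541 - (14 + 541)³)) = √(227253 + (541 - 1*555³)) = √(227253 + (541 - 1*170953875)) = √(227253 + (541 - 170953875)) = √(227253 - 170953334) = √(-170726081) = I*√170726081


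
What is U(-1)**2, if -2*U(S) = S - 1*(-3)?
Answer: 1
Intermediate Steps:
U(S) = -3/2 - S/2 (U(S) = -(S - 1*(-3))/2 = -(S + 3)/2 = -(3 + S)/2 = -3/2 - S/2)
U(-1)**2 = (-3/2 - 1/2*(-1))**2 = (-3/2 + 1/2)**2 = (-1)**2 = 1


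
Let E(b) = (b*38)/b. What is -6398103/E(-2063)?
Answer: -6398103/38 ≈ -1.6837e+5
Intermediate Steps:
E(b) = 38 (E(b) = (38*b)/b = 38)
-6398103/E(-2063) = -6398103/38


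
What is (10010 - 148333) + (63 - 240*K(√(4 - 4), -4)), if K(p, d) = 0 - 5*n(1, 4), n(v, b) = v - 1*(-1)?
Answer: -135860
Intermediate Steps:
n(v, b) = 1 + v (n(v, b) = v + 1 = 1 + v)
K(p, d) = -10 (K(p, d) = 0 - 5*(1 + 1) = 0 - 5*2 = 0 - 10 = -10)
(10010 - 148333) + (63 - 240*K(√(4 - 4), -4)) = (10010 - 148333) + (63 - 240*(-10)) = -138323 + (63 + 2400) = -138323 + 2463 = -135860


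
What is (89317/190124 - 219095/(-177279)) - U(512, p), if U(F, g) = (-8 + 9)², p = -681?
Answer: 23784253627/33704992596 ≈ 0.70566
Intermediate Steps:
U(F, g) = 1 (U(F, g) = 1² = 1)
(89317/190124 - 219095/(-177279)) - U(512, p) = (89317/190124 - 219095/(-177279)) - 1*1 = (89317*(1/190124) - 219095*(-1/177279)) - 1 = (89317/190124 + 219095/177279) - 1 = 57489246223/33704992596 - 1 = 23784253627/33704992596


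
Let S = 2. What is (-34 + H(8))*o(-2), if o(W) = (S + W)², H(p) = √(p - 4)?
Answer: 0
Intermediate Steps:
H(p) = √(-4 + p)
o(W) = (2 + W)²
(-34 + H(8))*o(-2) = (-34 + √(-4 + 8))*(2 - 2)² = (-34 + √4)*0² = (-34 + 2)*0 = -32*0 = 0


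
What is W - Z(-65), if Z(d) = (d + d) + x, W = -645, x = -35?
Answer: -480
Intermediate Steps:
Z(d) = -35 + 2*d (Z(d) = (d + d) - 35 = 2*d - 35 = -35 + 2*d)
W - Z(-65) = -645 - (-35 + 2*(-65)) = -645 - (-35 - 130) = -645 - 1*(-165) = -645 + 165 = -480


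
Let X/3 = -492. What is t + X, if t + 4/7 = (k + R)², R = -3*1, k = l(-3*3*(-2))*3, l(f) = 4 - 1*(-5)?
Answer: -6304/7 ≈ -900.57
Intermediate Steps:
X = -1476 (X = 3*(-492) = -1476)
l(f) = 9 (l(f) = 4 + 5 = 9)
k = 27 (k = 9*3 = 27)
R = -3
t = 4028/7 (t = -4/7 + (27 - 3)² = -4/7 + 24² = -4/7 + 576 = 4028/7 ≈ 575.43)
t + X = 4028/7 - 1476 = -6304/7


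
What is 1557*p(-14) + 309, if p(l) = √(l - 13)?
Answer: 309 + 4671*I*√3 ≈ 309.0 + 8090.4*I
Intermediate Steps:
p(l) = √(-13 + l)
1557*p(-14) + 309 = 1557*√(-13 - 14) + 309 = 1557*√(-27) + 309 = 1557*(3*I*√3) + 309 = 4671*I*√3 + 309 = 309 + 4671*I*√3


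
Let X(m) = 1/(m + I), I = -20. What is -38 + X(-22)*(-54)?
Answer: -257/7 ≈ -36.714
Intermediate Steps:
X(m) = 1/(-20 + m) (X(m) = 1/(m - 20) = 1/(-20 + m))
-38 + X(-22)*(-54) = -38 - 54/(-20 - 22) = -38 - 54/(-42) = -38 - 1/42*(-54) = -38 + 9/7 = -257/7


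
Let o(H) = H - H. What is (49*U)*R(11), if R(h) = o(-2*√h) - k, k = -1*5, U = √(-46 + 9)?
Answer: 245*I*√37 ≈ 1490.3*I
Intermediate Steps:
U = I*√37 (U = √(-37) = I*√37 ≈ 6.0828*I)
o(H) = 0
k = -5
R(h) = 5 (R(h) = 0 - 1*(-5) = 0 + 5 = 5)
(49*U)*R(11) = (49*(I*√37))*5 = (49*I*√37)*5 = 245*I*√37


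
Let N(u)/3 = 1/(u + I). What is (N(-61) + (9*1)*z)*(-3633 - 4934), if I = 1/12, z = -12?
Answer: 676655928/731 ≈ 9.2566e+5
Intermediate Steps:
I = 1/12 ≈ 0.083333
N(u) = 3/(1/12 + u) (N(u) = 3/(u + 1/12) = 3/(1/12 + u))
(N(-61) + (9*1)*z)*(-3633 - 4934) = (36/(1 + 12*(-61)) + (9*1)*(-12))*(-3633 - 4934) = (36/(1 - 732) + 9*(-12))*(-8567) = (36/(-731) - 108)*(-8567) = (36*(-1/731) - 108)*(-8567) = (-36/731 - 108)*(-8567) = -78984/731*(-8567) = 676655928/731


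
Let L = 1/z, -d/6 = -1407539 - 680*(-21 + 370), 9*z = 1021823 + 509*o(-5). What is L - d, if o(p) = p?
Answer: -10059411550803/1019278 ≈ -9.8692e+6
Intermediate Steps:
z = 1019278/9 (z = (1021823 + 509*(-5))/9 = (1021823 - 2545)/9 = (⅑)*1019278 = 1019278/9 ≈ 1.1325e+5)
d = 9869154 (d = -6*(-1407539 - 680*(-21 + 370)) = -6*(-1407539 - 680*349) = -6*(-1407539 - 1*237320) = -6*(-1407539 - 237320) = -6*(-1644859) = 9869154)
L = 9/1019278 (L = 1/(1019278/9) = 9/1019278 ≈ 8.8298e-6)
L - d = 9/1019278 - 1*9869154 = 9/1019278 - 9869154 = -10059411550803/1019278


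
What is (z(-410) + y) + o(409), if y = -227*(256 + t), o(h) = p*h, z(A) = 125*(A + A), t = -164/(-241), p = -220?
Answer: -60429900/241 ≈ -2.5075e+5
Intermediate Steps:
t = 164/241 (t = -164*(-1/241) = 164/241 ≈ 0.68050)
z(A) = 250*A (z(A) = 125*(2*A) = 250*A)
o(h) = -220*h
y = -14042220/241 (y = -227*(256 + 164/241) = -227*61860/241 = -14042220/241 ≈ -58267.)
(z(-410) + y) + o(409) = (250*(-410) - 14042220/241) - 220*409 = (-102500 - 14042220/241) - 89980 = -38744720/241 - 89980 = -60429900/241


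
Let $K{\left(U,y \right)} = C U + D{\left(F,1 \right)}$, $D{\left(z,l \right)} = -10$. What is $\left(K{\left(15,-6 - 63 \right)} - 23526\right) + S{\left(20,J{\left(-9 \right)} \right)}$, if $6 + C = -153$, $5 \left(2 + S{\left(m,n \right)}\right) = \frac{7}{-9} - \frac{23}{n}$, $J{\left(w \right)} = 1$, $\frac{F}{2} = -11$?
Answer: $- \frac{1166749}{45} \approx -25928.0$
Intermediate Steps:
$F = -22$ ($F = 2 \left(-11\right) = -22$)
$S{\left(m,n \right)} = - \frac{97}{45} - \frac{23}{5 n}$ ($S{\left(m,n \right)} = -2 + \frac{\frac{7}{-9} - \frac{23}{n}}{5} = -2 + \frac{7 \left(- \frac{1}{9}\right) - \frac{23}{n}}{5} = -2 + \frac{- \frac{7}{9} - \frac{23}{n}}{5} = -2 - \left(\frac{7}{45} + \frac{23}{5 n}\right) = - \frac{97}{45} - \frac{23}{5 n}$)
$C = -159$ ($C = -6 - 153 = -159$)
$K{\left(U,y \right)} = -10 - 159 U$ ($K{\left(U,y \right)} = - 159 U - 10 = -10 - 159 U$)
$\left(K{\left(15,-6 - 63 \right)} - 23526\right) + S{\left(20,J{\left(-9 \right)} \right)} = \left(\left(-10 - 2385\right) - 23526\right) + \frac{-207 - 97}{45 \cdot 1} = \left(\left(-10 - 2385\right) - 23526\right) + \frac{1}{45} \cdot 1 \left(-207 - 97\right) = \left(-2395 - 23526\right) + \frac{1}{45} \cdot 1 \left(-304\right) = -25921 - \frac{304}{45} = - \frac{1166749}{45}$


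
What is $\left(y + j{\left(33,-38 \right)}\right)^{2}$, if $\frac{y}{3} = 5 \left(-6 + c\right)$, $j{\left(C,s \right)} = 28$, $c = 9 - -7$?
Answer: $31684$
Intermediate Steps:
$c = 16$ ($c = 9 + 7 = 16$)
$y = 150$ ($y = 3 \cdot 5 \left(-6 + 16\right) = 3 \cdot 5 \cdot 10 = 3 \cdot 50 = 150$)
$\left(y + j{\left(33,-38 \right)}\right)^{2} = \left(150 + 28\right)^{2} = 178^{2} = 31684$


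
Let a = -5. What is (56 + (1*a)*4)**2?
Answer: 1296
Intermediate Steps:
(56 + (1*a)*4)**2 = (56 + (1*(-5))*4)**2 = (56 - 5*4)**2 = (56 - 20)**2 = 36**2 = 1296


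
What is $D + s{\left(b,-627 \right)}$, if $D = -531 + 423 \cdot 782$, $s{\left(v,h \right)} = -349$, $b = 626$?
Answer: $329906$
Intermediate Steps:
$D = 330255$ ($D = -531 + 330786 = 330255$)
$D + s{\left(b,-627 \right)} = 330255 - 349 = 329906$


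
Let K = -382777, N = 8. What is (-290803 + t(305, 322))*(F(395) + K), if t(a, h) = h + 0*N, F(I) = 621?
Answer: 111009057036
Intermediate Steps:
t(a, h) = h (t(a, h) = h + 0*8 = h + 0 = h)
(-290803 + t(305, 322))*(F(395) + K) = (-290803 + 322)*(621 - 382777) = -290481*(-382156) = 111009057036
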